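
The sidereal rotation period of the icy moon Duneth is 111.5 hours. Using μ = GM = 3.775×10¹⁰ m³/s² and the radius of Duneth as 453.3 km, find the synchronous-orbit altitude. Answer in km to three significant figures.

T = 111.5 hours = 4.014×10⁵ s.
A synchronous orbit has period T, so by Kepler's third law a = (μT²/4π²)^(1/3).
μT²/4π² = 3.775×10¹⁰ × (4.014×10⁵)² / 39.48 = 1.541×10²⁰ m³.
a = 5.361×10⁶ m = 5360.9 km.
Altitude h = a − R = 5360.9 − 453.3 = 4907.6 km.

h_sync ≈ 4910 km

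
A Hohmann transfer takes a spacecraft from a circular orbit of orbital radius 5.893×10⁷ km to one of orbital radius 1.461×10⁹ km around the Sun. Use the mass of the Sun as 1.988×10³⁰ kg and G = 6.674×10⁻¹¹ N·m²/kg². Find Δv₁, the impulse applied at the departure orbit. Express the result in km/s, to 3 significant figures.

μ = GM = 6.674×10⁻¹¹ × 1.988×10³⁰ = 1.327×10²⁰ m³/s².
r₁ = 5.893×10⁷ km = 5.893×10¹⁰ m.
r₂ = 1.461×10⁹ km = 1.461×10¹² m.
Transfer ellipse a_t = (r₁ + r₂)/2 = 7.600×10¹¹ m.
At r₁: circular v_c1 = √(μ/r₁) = 47450 m/s; transfer-perihelion v_p = √[μ(2/r₁ − 1/a_t)] = 65790 m/s.
Δv₁ = v_p − v_c1 = 18340 m/s.
= 18.34 km/s.

Δv ≈ 18.3 km/s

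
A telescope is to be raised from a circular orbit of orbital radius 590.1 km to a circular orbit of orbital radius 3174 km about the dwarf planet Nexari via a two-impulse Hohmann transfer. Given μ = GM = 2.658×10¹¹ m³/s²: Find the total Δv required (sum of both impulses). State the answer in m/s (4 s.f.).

Δv_total ≈ 327.8 m/s

r₁ = 590.1 km = 5.901×10⁵ m.
r₂ = 3174 km = 3.174×10⁶ m.
Transfer ellipse a_t = (r₁ + r₂)/2 = 1.882×10⁶ m.
At r₁: circular v_c1 = √(μ/r₁) = 671.1 m/s; transfer-periapsis v_p = √[μ(2/r₁ − 1/a_t)] = 871.6 m/s.
Δv₁ = v_p − v_c1 = 200.4 m/s.
At r₂: circular v_c2 = √(μ/r₂) = 289.4 m/s; transfer-apoapsis v_a = √[μ(2/r₂ − 1/a_t)] = 162.0 m/s.
Δv₂ = v_c2 − v_a = 127.3 m/s.
Total Δv = Δv₁ + Δv₂ = 327.8 m/s.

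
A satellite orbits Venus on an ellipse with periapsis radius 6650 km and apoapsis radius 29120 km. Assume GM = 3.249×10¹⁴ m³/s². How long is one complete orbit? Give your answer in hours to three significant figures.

T ≈ 7.32 hours

Semi-major axis a = (r_p + r_a)/2 = (6650.0 + 29120)/2 = 17885 km = 1.788×10⁷ m.
By Kepler's third law T = 2π√(a³/μ) = 2π × 4.196×10³ = 2.637×10⁴ s.
= 7.324 hours.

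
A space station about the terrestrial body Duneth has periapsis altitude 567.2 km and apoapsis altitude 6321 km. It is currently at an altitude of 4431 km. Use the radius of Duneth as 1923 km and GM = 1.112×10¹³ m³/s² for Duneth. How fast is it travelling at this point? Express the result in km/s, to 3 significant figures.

r_p = 1923 + 567.2 = 2490.2 km = 2.4902×10⁶ m.
r_a = 1923 + 6321 = 8244.0 km = 8.2440×10⁶ m.
r = 1923 + 4431 = 6354.0 km = 6.354×10⁶ m.
Semi-major axis a = (r_p + r_a)/2 = 5367.1 km = 5.367×10⁶ m.
Vis-viva: v² = μ(2/r − 1/a) = 1.112×10¹³ × (3.148×10⁻⁷ − 1.863×10⁻⁷) = 1.428×10⁶ m²/s².
v = 1195 m/s = 1.195 km/s.

v ≈ 1.20 km/s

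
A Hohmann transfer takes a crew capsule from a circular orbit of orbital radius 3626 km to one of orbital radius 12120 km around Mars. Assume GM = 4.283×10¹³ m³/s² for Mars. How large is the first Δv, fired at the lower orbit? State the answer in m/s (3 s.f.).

r₁ = 3626 km = 3.626×10⁶ m.
r₂ = 12120 km = 1.212×10⁷ m.
Transfer ellipse a_t = (r₁ + r₂)/2 = 7.873×10⁶ m.
At r₁: circular v_c1 = √(μ/r₁) = 3437 m/s; transfer-periapsis v_p = √[μ(2/r₁ − 1/a_t)] = 4264 m/s.
Δv₁ = v_p − v_c1 = 827.4 m/s.

Δv ≈ 827 m/s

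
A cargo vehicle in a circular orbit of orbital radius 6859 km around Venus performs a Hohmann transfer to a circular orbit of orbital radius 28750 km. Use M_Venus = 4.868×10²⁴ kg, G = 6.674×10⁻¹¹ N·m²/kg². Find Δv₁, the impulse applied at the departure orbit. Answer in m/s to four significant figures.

Δv ≈ 1863 m/s

μ = GM = 6.674×10⁻¹¹ × 4.868×10²⁴ = 3.249×10¹⁴ m³/s².
r₁ = 6859 km = 6.859×10⁶ m.
r₂ = 28750 km = 2.875×10⁷ m.
Transfer ellipse a_t = (r₁ + r₂)/2 = 1.780×10⁷ m.
At r₁: circular v_c1 = √(μ/r₁) = 6882 m/s; transfer-periapsis v_p = √[μ(2/r₁ − 1/a_t)] = 8746 m/s.
Δv₁ = v_p − v_c1 = 1863 m/s.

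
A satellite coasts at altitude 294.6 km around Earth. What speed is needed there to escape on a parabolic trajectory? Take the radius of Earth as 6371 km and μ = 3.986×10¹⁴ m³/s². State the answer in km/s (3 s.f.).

r = 6371 + 294.6 = 6665.6 km = 6.6656×10⁶ m.
Escape speed v_esc = √(2μ/r) = √(2 × 3.986×10¹⁴ / 6.666×10⁶) = √(1.196×10⁸) = 10940 m/s.
= 10.94 km/s.

v_esc ≈ 10.9 km/s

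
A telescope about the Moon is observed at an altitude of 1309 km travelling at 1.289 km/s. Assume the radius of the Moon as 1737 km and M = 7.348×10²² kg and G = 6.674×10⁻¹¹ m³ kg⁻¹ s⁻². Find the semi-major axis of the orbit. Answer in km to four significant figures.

μ = GM = 6.674×10⁻¹¹ × 7.348×10²² = 4.904×10¹² m³/s².
r = 1737 + 1309 = 3046.0 km = 3.046×10⁶ m.
Vis-viva rearranged: 1/a = 2/r − v²/μ = 6.566×10⁻⁷ − 3.388×10⁻⁷ = 3.178×10⁻⁷ m⁻¹.
a = 3.147×10⁶ m = 3146.7 km.

a ≈ 3147 km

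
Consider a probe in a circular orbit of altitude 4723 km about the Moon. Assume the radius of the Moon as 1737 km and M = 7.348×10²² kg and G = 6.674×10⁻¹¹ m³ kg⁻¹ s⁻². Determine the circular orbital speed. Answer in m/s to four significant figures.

v ≈ 871.3 m/s

μ = GM = 6.674×10⁻¹¹ × 7.348×10²² = 4.904×10¹² m³/s².
r = 1737 + 4723 = 6460.0 km = 6.4600×10⁶ m.
For a circular orbit v = √(μ/r) = √(4.904×10¹² / 6.460×10⁶) = √(7.591×10⁵) = 871.3 m/s.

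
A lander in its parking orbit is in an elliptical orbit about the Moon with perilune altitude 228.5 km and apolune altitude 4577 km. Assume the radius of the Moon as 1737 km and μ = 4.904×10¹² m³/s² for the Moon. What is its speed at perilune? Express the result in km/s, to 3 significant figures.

r_p = 1737 + 228.5 = 1965.5 km = 1.9655×10⁶ m.
r_a = 1737 + 4577 = 6314.0 km = 6.3140×10⁶ m.
Semi-major axis a = (r_p + r_a)/2 = 4139.8 km = 4.140×10⁶ m.
Vis-viva: v² = μ(2/r − 1/a) = 4.904×10¹² × (1.018×10⁻⁶ − 2.416×10⁻⁷) = 3.805×10⁶ m²/s².
v = 1951 m/s = 1.951 km/s.

v ≈ 1.95 km/s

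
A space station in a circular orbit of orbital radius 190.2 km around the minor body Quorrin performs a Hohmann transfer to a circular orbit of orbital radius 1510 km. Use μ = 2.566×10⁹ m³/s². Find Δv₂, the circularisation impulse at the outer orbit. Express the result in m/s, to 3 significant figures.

r₁ = 190.2 km = 1.902×10⁵ m.
r₂ = 1510 km = 1.510×10⁶ m.
Transfer ellipse a_t = (r₁ + r₂)/2 = 8.501×10⁵ m.
At r₁: circular v_c1 = √(μ/r₁) = 116.2 m/s; transfer-periapsis v_p = √[μ(2/r₁ − 1/a_t)] = 154.8 m/s.
At r₂: circular v_c2 = √(μ/r₂) = 41.22 m/s; transfer-apoapsis v_a = √[μ(2/r₂ − 1/a_t)] = 19.50 m/s.
Δv₂ = v_c2 − v_a = 21.72 m/s.

Δv ≈ 21.7 m/s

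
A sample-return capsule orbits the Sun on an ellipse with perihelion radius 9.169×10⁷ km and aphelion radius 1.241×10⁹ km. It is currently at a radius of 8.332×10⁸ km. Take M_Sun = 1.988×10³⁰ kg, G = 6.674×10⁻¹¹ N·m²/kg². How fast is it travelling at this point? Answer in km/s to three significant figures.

μ = GM = 6.674×10⁻¹¹ × 1.988×10³⁰ = 1.327×10²⁰ m³/s².
Semi-major axis a = (r_p + r_a)/2 = 6.6634×10⁸ km = 6.663×10¹¹ m.
Vis-viva: v² = μ(2/r − 1/a) = 1.327×10²⁰ × (2.400×10⁻¹² − 1.501×10⁻¹²) = 1.194×10⁸ m²/s².
v = 10930 m/s = 10.93 km/s.

v ≈ 10.9 km/s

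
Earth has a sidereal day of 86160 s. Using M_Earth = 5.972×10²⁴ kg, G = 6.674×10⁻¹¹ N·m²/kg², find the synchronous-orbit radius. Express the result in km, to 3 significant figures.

r_sync ≈ 42200 km

μ = GM = 6.674×10⁻¹¹ × 5.972×10²⁴ = 3.986×10¹⁴ m³/s².
A synchronous orbit has period T, so by Kepler's third law a = (μT²/4π²)^(1/3).
μT²/4π² = 3.986×10¹⁴ × (8.616×10⁴)² / 39.48 = 7.495×10²² m³.
a = 4.216×10⁷ m = 42162 km.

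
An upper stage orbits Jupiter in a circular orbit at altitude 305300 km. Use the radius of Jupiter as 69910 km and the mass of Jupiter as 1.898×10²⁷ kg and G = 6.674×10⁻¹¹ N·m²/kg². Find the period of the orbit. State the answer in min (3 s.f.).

T ≈ 2140 min

μ = GM = 6.674×10⁻¹¹ × 1.898×10²⁷ = 1.267×10¹⁷ m³/s².
r = 69910 + 305300 = 375210 km = 3.7521×10⁸ m.
Kepler's third law: T = 2π√(r³/μ) = 2π√((3.752×10⁸)³ / 1.267×10¹⁷).
r³/μ = 4.170×10⁸ s², so T = 2π × 2.042×10⁴ = 1.283×10⁵ s.
Converting: 1.283×10⁵ s ÷ 60.00 = 2138 min.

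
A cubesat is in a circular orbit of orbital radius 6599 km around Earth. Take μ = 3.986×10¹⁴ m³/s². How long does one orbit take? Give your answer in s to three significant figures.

r = 6599 km = 6.599×10⁶ m.
Kepler's third law: T = 2π√(r³/μ) = 2π√((6.599×10⁶)³ / 3.986×10¹⁴).
r³/μ = 7.209×10⁵ s², so T = 2π × 8.491×10² = 5.335×10³ s.

T ≈ 5330 s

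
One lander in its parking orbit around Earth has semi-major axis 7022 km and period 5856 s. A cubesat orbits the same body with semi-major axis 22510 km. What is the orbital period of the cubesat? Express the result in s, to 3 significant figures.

T₂ ≈ 33600 s

Kepler's third law: T² ∝ a³, so T₂ = T₁ (a₂/a₁)^(3/2).
a₂/a₁ = 3.206, (a₂/a₁)^(3/2) = 5.739.
T₂ = 5856 × 5.739 = 33610 s.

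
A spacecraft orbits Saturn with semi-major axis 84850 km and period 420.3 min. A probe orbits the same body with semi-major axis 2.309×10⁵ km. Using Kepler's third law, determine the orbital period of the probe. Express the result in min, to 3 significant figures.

Kepler's third law: T² ∝ a³, so T₂ = T₁ (a₂/a₁)^(3/2).
a₂/a₁ = 2.721, (a₂/a₁)^(3/2) = 4.489.
T₂ = 420.3 × 4.489 = 1887 min.

T₂ ≈ 1890 min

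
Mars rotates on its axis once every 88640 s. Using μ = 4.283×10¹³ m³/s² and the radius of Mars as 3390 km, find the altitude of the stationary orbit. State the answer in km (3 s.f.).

h_sync ≈ 17000 km

A synchronous orbit has period T, so by Kepler's third law a = (μT²/4π²)^(1/3).
μT²/4π² = 4.283×10¹³ × (8.864×10⁴)² / 39.48 = 8.524×10²¹ m³.
a = 2.043×10⁷ m = 20428 km.
Altitude h = a − R = 20428 − 3390 = 17038 km.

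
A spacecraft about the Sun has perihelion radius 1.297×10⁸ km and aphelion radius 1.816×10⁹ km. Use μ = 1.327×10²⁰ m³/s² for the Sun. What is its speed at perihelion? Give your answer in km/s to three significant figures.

Semi-major axis a = (r_p + r_a)/2 = 9.7285×10⁸ km = 9.728×10¹¹ m.
Vis-viva: v² = μ(2/r − 1/a) = 1.327×10²⁰ × (1.542×10⁻¹¹ − 1.028×10⁻¹²) = 1.910×10⁹ m²/s².
v = 43700 m/s = 43.70 km/s.

v ≈ 43.7 km/s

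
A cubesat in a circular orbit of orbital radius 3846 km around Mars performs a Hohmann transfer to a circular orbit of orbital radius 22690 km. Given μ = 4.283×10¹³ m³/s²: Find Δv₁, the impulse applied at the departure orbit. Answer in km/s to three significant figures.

Δv ≈ 1.03 km/s

r₁ = 3846 km = 3.846×10⁶ m.
r₂ = 22690 km = 2.269×10⁷ m.
Transfer ellipse a_t = (r₁ + r₂)/2 = 1.327×10⁷ m.
At r₁: circular v_c1 = √(μ/r₁) = 3337 m/s; transfer-periapsis v_p = √[μ(2/r₁ − 1/a_t)] = 4364 m/s.
Δv₁ = v_p − v_c1 = 1027 m/s.
= 1.027 km/s.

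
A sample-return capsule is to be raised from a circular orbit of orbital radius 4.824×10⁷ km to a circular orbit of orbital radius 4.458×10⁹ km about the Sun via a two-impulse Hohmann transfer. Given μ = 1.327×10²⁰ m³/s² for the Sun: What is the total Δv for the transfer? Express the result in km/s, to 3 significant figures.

Δv_total ≈ 26.0 km/s

r₁ = 4.824×10⁷ km = 4.824×10¹⁰ m.
r₂ = 4.458×10⁹ km = 4.458×10¹² m.
Transfer ellipse a_t = (r₁ + r₂)/2 = 2.253×10¹² m.
At r₁: circular v_c1 = √(μ/r₁) = 52450 m/s; transfer-perihelion v_p = √[μ(2/r₁ − 1/a_t)] = 73780 m/s.
Δv₁ = v_p − v_c1 = 21330 m/s.
At r₂: circular v_c2 = √(μ/r₂) = 5456 m/s; transfer-aphelion v_a = √[μ(2/r₂ − 1/a_t)] = 798.3 m/s.
Δv₂ = v_c2 − v_a = 4658 m/s.
Total Δv = Δv₁ + Δv₂ = 25980 m/s = 25.98 km/s.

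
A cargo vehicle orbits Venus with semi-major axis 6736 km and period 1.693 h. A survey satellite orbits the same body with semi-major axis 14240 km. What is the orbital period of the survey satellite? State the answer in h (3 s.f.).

Kepler's third law: T² ∝ a³, so T₂ = T₁ (a₂/a₁)^(3/2).
a₂/a₁ = 2.114, (a₂/a₁)^(3/2) = 3.074.
T₂ = 1.693 × 3.074 = 5.204 h.

T₂ ≈ 5.20 h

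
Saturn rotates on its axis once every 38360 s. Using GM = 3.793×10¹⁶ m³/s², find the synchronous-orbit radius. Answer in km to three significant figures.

r_sync ≈ 1.12×10⁵ km

A synchronous orbit has period T, so by Kepler's third law a = (μT²/4π²)^(1/3).
μT²/4π² = 3.793×10¹⁶ × (3.836×10⁴)² / 39.48 = 1.414×10²⁴ m³.
a = 1.122×10⁸ m = 1.1223×10⁵ km.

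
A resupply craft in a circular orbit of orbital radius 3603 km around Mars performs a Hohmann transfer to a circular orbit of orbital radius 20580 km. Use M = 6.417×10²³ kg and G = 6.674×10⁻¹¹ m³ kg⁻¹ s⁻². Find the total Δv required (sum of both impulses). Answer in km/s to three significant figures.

Δv_total ≈ 1.71 km/s

μ = GM = 6.674×10⁻¹¹ × 6.417×10²³ = 4.283×10¹³ m³/s².
r₁ = 3603 km = 3.603×10⁶ m.
r₂ = 20580 km = 2.058×10⁷ m.
Transfer ellipse a_t = (r₁ + r₂)/2 = 1.209×10⁷ m.
At r₁: circular v_c1 = √(μ/r₁) = 3448 m/s; transfer-periapsis v_p = √[μ(2/r₁ − 1/a_t)] = 4498 m/s.
Δv₁ = v_p − v_c1 = 1050 m/s.
At r₂: circular v_c2 = √(μ/r₂) = 1443 m/s; transfer-apoapsis v_a = √[μ(2/r₂ − 1/a_t)] = 787.5 m/s.
Δv₂ = v_c2 − v_a = 655.1 m/s.
Total Δv = Δv₁ + Δv₂ = 1705 m/s = 1.705 km/s.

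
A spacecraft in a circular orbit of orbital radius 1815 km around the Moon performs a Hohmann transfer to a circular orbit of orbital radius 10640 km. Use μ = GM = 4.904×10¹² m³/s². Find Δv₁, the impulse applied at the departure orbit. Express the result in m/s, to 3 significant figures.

r₁ = 1815 km = 1.815×10⁶ m.
r₂ = 10640 km = 1.064×10⁷ m.
Transfer ellipse a_t = (r₁ + r₂)/2 = 6.228×10⁶ m.
At r₁: circular v_c1 = √(μ/r₁) = 1644 m/s; transfer-perilune v_p = √[μ(2/r₁ − 1/a_t)] = 2149 m/s.
Δv₁ = v_p − v_c1 = 504.8 m/s.

Δv ≈ 505 m/s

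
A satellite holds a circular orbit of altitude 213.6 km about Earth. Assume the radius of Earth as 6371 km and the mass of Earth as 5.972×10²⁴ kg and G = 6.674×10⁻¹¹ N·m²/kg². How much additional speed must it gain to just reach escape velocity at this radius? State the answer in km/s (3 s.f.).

Δv ≈ 3.22 km/s

μ = GM = 6.674×10⁻¹¹ × 5.972×10²⁴ = 3.986×10¹⁴ m³/s².
r = 6371 + 213.6 = 6584.6 km = 6.5846×10⁶ m.
Circular speed v_c = √(μ/r) = 7780 m/s.
Escape speed v_esc = √(2μ/r) = √2 × v_c = 11000 m/s.
Δv = v_esc − v_c = 3223 m/s = 3.223 km/s.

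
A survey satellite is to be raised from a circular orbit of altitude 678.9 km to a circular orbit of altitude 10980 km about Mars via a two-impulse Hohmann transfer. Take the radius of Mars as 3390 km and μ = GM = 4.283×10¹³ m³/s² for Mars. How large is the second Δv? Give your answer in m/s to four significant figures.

r₁ = 3390 + 678.9 = 4068.9 km = 4.0689×10⁶ m.
r₂ = 3390 + 10980 = 14370 km = 1.4370×10⁷ m.
Transfer ellipse a_t = (r₁ + r₂)/2 = 9.219×10⁶ m.
At r₁: circular v_c1 = √(μ/r₁) = 3244 m/s; transfer-periapsis v_p = √[μ(2/r₁ − 1/a_t)] = 4051 m/s.
At r₂: circular v_c2 = √(μ/r₂) = 1726 m/s; transfer-apoapsis v_a = √[μ(2/r₂ − 1/a_t)] = 1147 m/s.
Δv₂ = v_c2 − v_a = 579.5 m/s.

Δv ≈ 579.5 m/s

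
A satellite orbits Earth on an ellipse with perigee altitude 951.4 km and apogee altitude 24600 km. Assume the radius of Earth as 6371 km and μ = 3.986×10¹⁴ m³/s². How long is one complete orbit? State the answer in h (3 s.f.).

T ≈ 7.32 h

r_p = 6371 + 951.4 = 7322.4 km = 7.3224×10⁶ m.
r_a = 6371 + 24600 = 30971 km = 3.0971×10⁷ m.
Semi-major axis a = (r_p + r_a)/2 = (7322.4 + 30971)/2 = 19147 km = 1.915×10⁷ m.
By Kepler's third law T = 2π√(a³/μ) = 2π × 4.196×10³ = 2.637×10⁴ s.
= 7.324 h.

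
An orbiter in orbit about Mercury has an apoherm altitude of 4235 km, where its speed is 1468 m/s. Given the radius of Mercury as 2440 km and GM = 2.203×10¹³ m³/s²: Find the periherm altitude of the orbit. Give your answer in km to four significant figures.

periherm altitude ≈ 795.6 km

r_a = 2440 + 4235 = 6675.0 km = 6.675×10⁶ m.
Specific energy ε = v²/2 − μ/r = -2.223×10⁶ J/kg, so a = −μ/(2ε) = 4.955×10⁶ m.
The apsides satisfy r_p + r_a = 2a, so the periherm radius is 2a − r_a = 3.236×10⁶ m = 3235.6 km.
Periherm altitude = 3235.6 − 2440 = 795.64 km.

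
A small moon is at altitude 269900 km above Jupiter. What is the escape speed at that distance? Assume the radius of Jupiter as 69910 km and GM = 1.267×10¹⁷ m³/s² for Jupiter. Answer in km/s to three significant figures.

v_esc ≈ 27.3 km/s

r = 69910 + 269900 = 339810 km = 3.3981×10⁸ m.
Escape speed v_esc = √(2μ/r) = √(2 × 1.267×10¹⁷ / 3.398×10⁸) = √(7.457×10⁸) = 27310 m/s.
= 27.31 km/s.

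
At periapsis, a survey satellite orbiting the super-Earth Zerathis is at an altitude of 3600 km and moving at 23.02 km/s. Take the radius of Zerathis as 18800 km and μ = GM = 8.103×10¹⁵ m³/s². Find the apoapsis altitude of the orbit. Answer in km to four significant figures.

r_p = 18800 + 3600 = 22400 km = 2.240×10⁷ m.
Specific energy ε = v²/2 − μ/r = -9.678×10⁷ J/kg, so a = −μ/(2ε) = 4.186×10⁷ m.
The apsides satisfy r_p + r_a = 2a, so the apoapsis radius is 2a − r_p = 6.133×10⁷ m = 61325 km.
Apoapsis altitude = 61325 − 18800 = 42525 km.

apoapsis altitude ≈ 42530 km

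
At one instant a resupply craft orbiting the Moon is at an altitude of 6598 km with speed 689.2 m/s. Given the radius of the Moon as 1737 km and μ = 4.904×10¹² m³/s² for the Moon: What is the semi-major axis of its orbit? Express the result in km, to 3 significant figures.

r = 1737 + 6598 = 8335.0 km = 8.335×10⁶ m.
Vis-viva rearranged: 1/a = 2/r − v²/μ = 2.400×10⁻⁷ − 9.686×10⁻⁸ = 1.431×10⁻⁷ m⁻¹.
a = 6.988×10⁶ m = 6988.5 km.

a ≈ 6990 km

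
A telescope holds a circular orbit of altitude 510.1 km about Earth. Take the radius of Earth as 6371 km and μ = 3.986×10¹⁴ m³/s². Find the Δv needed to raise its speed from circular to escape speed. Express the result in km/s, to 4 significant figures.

Δv ≈ 3.153 km/s

r = 6371 + 510.1 = 6881.1 km = 6.8811×10⁶ m.
Circular speed v_c = √(μ/r) = 7611 m/s.
Escape speed v_esc = √(2μ/r) = √2 × v_c = 10760 m/s.
Δv = v_esc − v_c = 3153 m/s = 3.153 km/s.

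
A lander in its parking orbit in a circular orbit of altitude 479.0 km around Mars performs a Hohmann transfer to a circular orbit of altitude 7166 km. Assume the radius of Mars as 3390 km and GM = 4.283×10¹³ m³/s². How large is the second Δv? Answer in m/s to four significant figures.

Δv ≈ 539.0 m/s

r₁ = 3390 + 479.0 = 3869.0 km = 3.8690×10⁶ m.
r₂ = 3390 + 7166 = 10556 km = 1.0556×10⁷ m.
Transfer ellipse a_t = (r₁ + r₂)/2 = 7.212×10⁶ m.
At r₁: circular v_c1 = √(μ/r₁) = 3327 m/s; transfer-periapsis v_p = √[μ(2/r₁ − 1/a_t)] = 4025 m/s.
At r₂: circular v_c2 = √(μ/r₂) = 2014 m/s; transfer-apoapsis v_a = √[μ(2/r₂ − 1/a_t)] = 1475 m/s.
Δv₂ = v_c2 − v_a = 539.0 m/s.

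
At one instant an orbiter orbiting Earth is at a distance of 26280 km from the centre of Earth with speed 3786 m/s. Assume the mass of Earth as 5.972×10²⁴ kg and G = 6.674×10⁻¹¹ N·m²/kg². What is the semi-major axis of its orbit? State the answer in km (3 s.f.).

a ≈ 24900 km

μ = GM = 6.674×10⁻¹¹ × 5.972×10²⁴ = 3.986×10¹⁴ m³/s².
r = 2.628×10⁷ m.
Specific orbital energy ε = v²/2 − μ/r = (3786)²/2 − 3.986×10¹⁴/2.628×10⁷ = -7.999×10⁶ J/kg.
Since ε = −μ/(2a), a = −μ/(2ε) = 2.491×10⁷ m = 24912 km.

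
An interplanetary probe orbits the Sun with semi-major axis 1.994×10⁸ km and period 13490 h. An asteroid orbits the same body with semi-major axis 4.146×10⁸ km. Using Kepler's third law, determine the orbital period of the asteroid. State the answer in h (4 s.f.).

Kepler's third law: T² ∝ a³, so T₂ = T₁ (a₂/a₁)^(3/2).
a₂/a₁ = 2.079, (a₂/a₁)^(3/2) = 2.998.
T₂ = 13490 × 2.998 = 40450 h.

T₂ ≈ 40450 h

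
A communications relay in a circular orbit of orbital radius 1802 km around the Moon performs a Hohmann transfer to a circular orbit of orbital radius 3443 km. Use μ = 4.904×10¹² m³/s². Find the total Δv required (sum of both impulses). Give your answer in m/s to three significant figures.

r₁ = 1802 km = 1.802×10⁶ m.
r₂ = 3443 km = 3.443×10⁶ m.
Transfer ellipse a_t = (r₁ + r₂)/2 = 2.622×10⁶ m.
At r₁: circular v_c1 = √(μ/r₁) = 1650 m/s; transfer-perilune v_p = √[μ(2/r₁ − 1/a_t)] = 1890 m/s.
Δv₁ = v_p − v_c1 = 240.5 m/s.
At r₂: circular v_c2 = √(μ/r₂) = 1193 m/s; transfer-apolune v_a = √[μ(2/r₂ − 1/a_t)] = 989.3 m/s.
Δv₂ = v_c2 − v_a = 204.2 m/s.
Total Δv = Δv₁ + Δv₂ = 444.7 m/s.

Δv_total ≈ 445 m/s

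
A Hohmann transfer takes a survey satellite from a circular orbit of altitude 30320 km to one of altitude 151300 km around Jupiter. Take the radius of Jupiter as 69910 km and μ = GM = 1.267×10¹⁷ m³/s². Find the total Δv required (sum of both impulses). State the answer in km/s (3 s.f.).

Δv_total ≈ 11.2 km/s

r₁ = 69910 + 30320 = 100230 km = 1.0023×10⁸ m.
r₂ = 69910 + 151300 = 221210 km = 2.2121×10⁸ m.
Transfer ellipse a_t = (r₁ + r₂)/2 = 1.607×10⁸ m.
At r₁: circular v_c1 = √(μ/r₁) = 35550 m/s; transfer-perijove v_p = √[μ(2/r₁ − 1/a_t)] = 41710 m/s.
Δv₁ = v_p − v_c1 = 6158 m/s.
At r₂: circular v_c2 = √(μ/r₂) = 23930 m/s; transfer-apojove v_a = √[μ(2/r₂ − 1/a_t)] = 18900 m/s.
Δv₂ = v_c2 − v_a = 5033 m/s.
Total Δv = Δv₁ + Δv₂ = 11190 m/s = 11.19 km/s.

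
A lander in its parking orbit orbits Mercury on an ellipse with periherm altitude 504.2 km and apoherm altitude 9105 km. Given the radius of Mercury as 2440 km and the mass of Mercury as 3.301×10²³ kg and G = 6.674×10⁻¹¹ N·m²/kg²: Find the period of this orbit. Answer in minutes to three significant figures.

μ = GM = 6.674×10⁻¹¹ × 3.301×10²³ = 2.203×10¹³ m³/s².
r_p = 2440 + 504.2 = 2944.2 km = 2.9442×10⁶ m.
r_a = 2440 + 9105 = 11545 km = 1.1545×10⁷ m.
Semi-major axis a = (r_p + r_a)/2 = (2944.2 + 11545)/2 = 7244.6 km = 7.245×10⁶ m.
By Kepler's third law T = 2π√(a³/μ) = 2π × 4.154×10³ = 2.610×10⁴ s.
= 435.0 minutes.

T ≈ 435 minutes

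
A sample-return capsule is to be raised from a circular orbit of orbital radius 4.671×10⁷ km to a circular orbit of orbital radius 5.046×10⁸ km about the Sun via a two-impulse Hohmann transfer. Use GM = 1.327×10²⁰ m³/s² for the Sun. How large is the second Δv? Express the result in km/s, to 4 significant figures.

r₁ = 4.671×10⁷ km = 4.671×10¹⁰ m.
r₂ = 5.046×10⁸ km = 5.046×10¹¹ m.
Transfer ellipse a_t = (r₁ + r₂)/2 = 2.757×10¹¹ m.
At r₁: circular v_c1 = √(μ/r₁) = 53300 m/s; transfer-perihelion v_p = √[μ(2/r₁ − 1/a_t)] = 72110 m/s.
At r₂: circular v_c2 = √(μ/r₂) = 16220 m/s; transfer-aphelion v_a = √[μ(2/r₂ − 1/a_t)] = 6676 m/s.
Δv₂ = v_c2 − v_a = 9541 m/s.
= 9.541 km/s.

Δv ≈ 9.541 km/s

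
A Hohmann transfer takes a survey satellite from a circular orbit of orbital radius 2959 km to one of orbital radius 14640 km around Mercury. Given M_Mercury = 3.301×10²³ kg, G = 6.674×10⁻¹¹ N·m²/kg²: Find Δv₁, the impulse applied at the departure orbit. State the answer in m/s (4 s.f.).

μ = GM = 6.674×10⁻¹¹ × 3.301×10²³ = 2.203×10¹³ m³/s².
r₁ = 2959 km = 2.959×10⁶ m.
r₂ = 14640 km = 1.464×10⁷ m.
Transfer ellipse a_t = (r₁ + r₂)/2 = 8.800×10⁶ m.
At r₁: circular v_c1 = √(μ/r₁) = 2729 m/s; transfer-periherm v_p = √[μ(2/r₁ − 1/a_t)] = 3520 m/s.
Δv₁ = v_p − v_c1 = 790.9 m/s.

Δv ≈ 790.9 m/s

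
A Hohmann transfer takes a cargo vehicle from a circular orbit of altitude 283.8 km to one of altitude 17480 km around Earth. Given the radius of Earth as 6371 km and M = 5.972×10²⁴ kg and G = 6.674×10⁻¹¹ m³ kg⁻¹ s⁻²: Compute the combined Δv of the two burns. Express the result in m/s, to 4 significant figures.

μ = GM = 6.674×10⁻¹¹ × 5.972×10²⁴ = 3.986×10¹⁴ m³/s².
r₁ = 6371 + 283.8 = 6654.8 km = 6.6548×10⁶ m.
r₂ = 6371 + 17480 = 23851 km = 2.3851×10⁷ m.
Transfer ellipse a_t = (r₁ + r₂)/2 = 1.525×10⁷ m.
At r₁: circular v_c1 = √(μ/r₁) = 7739 m/s; transfer-perigee v_p = √[μ(2/r₁ − 1/a_t)] = 9677 m/s.
Δv₁ = v_p − v_c1 = 1938 m/s.
At r₂: circular v_c2 = √(μ/r₂) = 4088 m/s; transfer-apogee v_a = √[μ(2/r₂ − 1/a_t)] = 2700 m/s.
Δv₂ = v_c2 − v_a = 1388 m/s.
Total Δv = Δv₁ + Δv₂ = 3326 m/s.

Δv_total ≈ 3326 m/s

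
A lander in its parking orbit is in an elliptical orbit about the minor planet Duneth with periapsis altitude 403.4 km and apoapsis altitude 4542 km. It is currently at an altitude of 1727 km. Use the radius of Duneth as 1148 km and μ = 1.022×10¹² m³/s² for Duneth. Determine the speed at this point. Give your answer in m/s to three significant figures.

v ≈ 655 m/s

r_p = 1148 + 403.4 = 1551.4 km = 1.5514×10⁶ m.
r_a = 1148 + 4542 = 5690.0 km = 5.6900×10⁶ m.
r = 1148 + 1727 = 2875.0 km = 2.875×10⁶ m.
Semi-major axis a = (r_p + r_a)/2 = 3620.7 km = 3.621×10⁶ m.
Vis-viva: v² = μ(2/r − 1/a) = 1.022×10¹² × (6.957×10⁻⁷ − 2.762×10⁻⁷) = 4.287×10⁵ m²/s².
v = 654.7 m/s.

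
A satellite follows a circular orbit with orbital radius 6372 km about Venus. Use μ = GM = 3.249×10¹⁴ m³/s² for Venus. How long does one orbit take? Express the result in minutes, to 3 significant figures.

T ≈ 93.4 minutes

r = 6372 km = 6.372×10⁶ m.
Kepler's third law: T = 2π√(r³/μ) = 2π√((6.372×10⁶)³ / 3.249×10¹⁴).
r³/μ = 7.963×10⁵ s², so T = 2π × 8.924×10² = 5.607×10³ s.
Converting: 5.607×10³ s ÷ 60.00 = 93.45 minutes.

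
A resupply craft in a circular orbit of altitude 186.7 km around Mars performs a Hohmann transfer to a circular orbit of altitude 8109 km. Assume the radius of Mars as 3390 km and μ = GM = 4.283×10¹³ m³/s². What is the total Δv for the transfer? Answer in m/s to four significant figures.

r₁ = 3390 + 186.7 = 3576.7 km = 3.5767×10⁶ m.
r₂ = 3390 + 8109 = 11499 km = 1.1499×10⁷ m.
Transfer ellipse a_t = (r₁ + r₂)/2 = 7.538×10⁶ m.
At r₁: circular v_c1 = √(μ/r₁) = 3460 m/s; transfer-periapsis v_p = √[μ(2/r₁ − 1/a_t)] = 4274 m/s.
Δv₁ = v_p − v_c1 = 813.6 m/s.
At r₂: circular v_c2 = √(μ/r₂) = 1930 m/s; transfer-apoapsis v_a = √[μ(2/r₂ − 1/a_t)] = 1329 m/s.
Δv₂ = v_c2 − v_a = 600.5 m/s.
Total Δv = Δv₁ + Δv₂ = 1414 m/s.

Δv_total ≈ 1414 m/s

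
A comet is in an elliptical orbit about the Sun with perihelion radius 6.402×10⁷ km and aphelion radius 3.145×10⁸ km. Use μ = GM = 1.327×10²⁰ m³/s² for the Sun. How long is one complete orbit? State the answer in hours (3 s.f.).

T ≈ 12500 hours

Semi-major axis a = (r_p + r_a)/2 = (6.4020×10⁷ + 3.1450×10⁸)/2 = 1.8926×10⁸ km = 1.893×10¹¹ m.
By Kepler's third law T = 2π√(a³/μ) = 2π × 7.147×10⁶ = 4.491×10⁷ s.
= 12470 hours.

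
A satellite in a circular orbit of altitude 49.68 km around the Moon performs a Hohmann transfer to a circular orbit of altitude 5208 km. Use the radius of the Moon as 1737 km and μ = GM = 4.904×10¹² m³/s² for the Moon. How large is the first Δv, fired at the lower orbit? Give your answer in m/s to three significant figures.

r₁ = 1737 + 49.68 = 1786.7 km = 1.7867×10⁶ m.
r₂ = 1737 + 5208 = 6945.0 km = 6.9450×10⁶ m.
Transfer ellipse a_t = (r₁ + r₂)/2 = 4.366×10⁶ m.
At r₁: circular v_c1 = √(μ/r₁) = 1657 m/s; transfer-perilune v_p = √[μ(2/r₁ − 1/a_t)] = 2090 m/s.
Δv₁ = v_p − v_c1 = 432.8 m/s.

Δv ≈ 433 m/s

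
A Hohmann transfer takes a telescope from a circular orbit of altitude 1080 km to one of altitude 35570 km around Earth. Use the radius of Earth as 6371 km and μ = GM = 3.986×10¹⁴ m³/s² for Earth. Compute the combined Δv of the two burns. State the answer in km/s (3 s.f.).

r₁ = 6371 + 1080 = 7451.0 km = 7.4510×10⁶ m.
r₂ = 6371 + 35570 = 41941 km = 4.1941×10⁷ m.
Transfer ellipse a_t = (r₁ + r₂)/2 = 2.470×10⁷ m.
At r₁: circular v_c1 = √(μ/r₁) = 7314 m/s; transfer-perigee v_p = √[μ(2/r₁ − 1/a_t)] = 9532 m/s.
Δv₁ = v_p − v_c1 = 2218 m/s.
At r₂: circular v_c2 = √(μ/r₂) = 3083 m/s; transfer-apogee v_a = √[μ(2/r₂ − 1/a_t)] = 1693 m/s.
Δv₂ = v_c2 − v_a = 1389 m/s.
Total Δv = Δv₁ + Δv₂ = 3607 m/s = 3.607 km/s.

Δv_total ≈ 3.61 km/s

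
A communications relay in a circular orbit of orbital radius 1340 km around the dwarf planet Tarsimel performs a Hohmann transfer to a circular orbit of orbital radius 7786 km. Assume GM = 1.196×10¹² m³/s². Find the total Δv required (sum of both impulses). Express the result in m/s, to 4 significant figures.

r₁ = 1340 km = 1.340×10⁶ m.
r₂ = 7786 km = 7.786×10⁶ m.
Transfer ellipse a_t = (r₁ + r₂)/2 = 4.563×10⁶ m.
At r₁: circular v_c1 = √(μ/r₁) = 944.7 m/s; transfer-periapsis v_p = √[μ(2/r₁ − 1/a_t)] = 1234 m/s.
Δv₁ = v_p − v_c1 = 289.3 m/s.
At r₂: circular v_c2 = √(μ/r₂) = 391.9 m/s; transfer-apoapsis v_a = √[μ(2/r₂ − 1/a_t)] = 212.4 m/s.
Δv₂ = v_c2 − v_a = 179.5 m/s.
Total Δv = Δv₁ + Δv₂ = 468.9 m/s.

Δv_total ≈ 468.9 m/s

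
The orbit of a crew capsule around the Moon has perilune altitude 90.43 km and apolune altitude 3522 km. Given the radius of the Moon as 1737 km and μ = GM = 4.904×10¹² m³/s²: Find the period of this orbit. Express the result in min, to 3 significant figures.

T ≈ 315 min

r_p = 1737 + 90.43 = 1827.4 km = 1.8274×10⁶ m.
r_a = 1737 + 3522 = 5259.0 km = 5.2590×10⁶ m.
Semi-major axis a = (r_p + r_a)/2 = (1827.4 + 5259.0)/2 = 3543.2 km = 3.543×10⁶ m.
By Kepler's third law T = 2π√(a³/μ) = 2π × 3.012×10³ = 1.892×10⁴ s.
= 315.4 min.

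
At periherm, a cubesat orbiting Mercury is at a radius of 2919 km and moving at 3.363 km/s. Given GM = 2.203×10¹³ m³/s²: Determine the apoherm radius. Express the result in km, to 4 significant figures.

apoherm radius ≈ 8723 km

r_p = 2.919×10⁶ m.
Specific energy ε = v²/2 − μ/r = -1.892×10⁶ J/kg, so a = −μ/(2ε) = 5.821×10⁶ m.
The apsides satisfy r_p + r_a = 2a, so the apoherm radius is 2a − r_p = 8.723×10⁶ m = 8723.4 km.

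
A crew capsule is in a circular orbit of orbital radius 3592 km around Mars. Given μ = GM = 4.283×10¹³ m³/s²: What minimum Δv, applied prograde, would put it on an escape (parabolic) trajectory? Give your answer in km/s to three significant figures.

r = 3592 km = 3.592×10⁶ m.
Circular speed v_c = √(μ/r) = 3453 m/s.
Escape speed v_esc = √(2μ/r) = √2 × v_c = 4883 m/s.
Δv = v_esc − v_c = 1430 m/s = 1.430 km/s.

Δv ≈ 1.43 km/s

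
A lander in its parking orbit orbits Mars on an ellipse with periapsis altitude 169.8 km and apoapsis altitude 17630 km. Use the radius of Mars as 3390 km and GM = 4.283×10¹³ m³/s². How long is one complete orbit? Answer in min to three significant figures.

r_p = 3390 + 169.8 = 3559.8 km = 3.5598×10⁶ m.
r_a = 3390 + 17630 = 21020 km = 2.1020×10⁷ m.
Semi-major axis a = (r_p + r_a)/2 = (3559.8 + 21020)/2 = 12290 km = 1.229×10⁷ m.
By Kepler's third law T = 2π√(a³/μ) = 2π × 6.583×10³ = 4.136×10⁴ s.
= 689.4 min.

T ≈ 689 min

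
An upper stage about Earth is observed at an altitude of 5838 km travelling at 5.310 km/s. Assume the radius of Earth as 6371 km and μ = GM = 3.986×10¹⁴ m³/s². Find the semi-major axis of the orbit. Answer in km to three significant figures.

a ≈ 10700 km

r = 6371 + 5838 = 12209 km = 1.221×10⁷ m.
Specific orbital energy ε = v²/2 − μ/r = (5310)²/2 − 3.986×10¹⁴/1.221×10⁷ = -1.855×10⁷ J/kg.
Since ε = −μ/(2a), a = −μ/(2ε) = 1.074×10⁷ m = 10744 km.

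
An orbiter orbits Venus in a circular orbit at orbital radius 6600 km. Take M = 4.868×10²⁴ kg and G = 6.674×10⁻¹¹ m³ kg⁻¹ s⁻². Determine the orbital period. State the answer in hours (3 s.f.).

T ≈ 1.64 hours

μ = GM = 6.674×10⁻¹¹ × 4.868×10²⁴ = 3.249×10¹⁴ m³/s².
r = 6600 km = 6.600×10⁶ m.
Kepler's third law: T = 2π√(r³/μ) = 2π√((6.600×10⁶)³ / 3.249×10¹⁴).
r³/μ = 8.849×10⁵ s², so T = 2π × 9.407×10² = 5.911×10³ s.
Converting: 5.911×10³ s ÷ 3600 = 1.642 hours.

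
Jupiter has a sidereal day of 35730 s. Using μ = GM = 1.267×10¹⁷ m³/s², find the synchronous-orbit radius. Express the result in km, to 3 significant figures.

r_sync ≈ 1.60×10⁵ km

A synchronous orbit has period T, so by Kepler's third law a = (μT²/4π²)^(1/3).
μT²/4π² = 1.267×10¹⁷ × (3.573×10⁴)² / 39.48 = 4.097×10²⁴ m³.
a = 1.600×10⁸ m = 1.6002×10⁵ km.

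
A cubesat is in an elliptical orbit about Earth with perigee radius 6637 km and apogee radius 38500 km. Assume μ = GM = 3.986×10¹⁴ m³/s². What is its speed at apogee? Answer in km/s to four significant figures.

v ≈ 1.745 km/s

Semi-major axis a = (r_p + r_a)/2 = 22568 km = 2.257×10⁷ m.
Vis-viva: v² = μ(2/r − 1/a) = 3.986×10¹⁴ × (5.195×10⁻⁸ − 4.431×10⁻⁸) = 3.045×10⁶ m²/s².
v = 1745 m/s = 1.745 km/s.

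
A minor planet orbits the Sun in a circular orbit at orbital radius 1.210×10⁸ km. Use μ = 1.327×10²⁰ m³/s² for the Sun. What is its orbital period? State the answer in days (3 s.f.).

T ≈ 266 days

r = 1.210×10⁸ km = 1.210×10¹¹ m.
Kepler's third law: T = 2π√(r³/μ) = 2π√((1.210×10¹¹)³ / 1.327×10²⁰).
r³/μ = 1.335×10¹³ s², so T = 2π × 3.654×10⁶ = 2.296×10⁷ s.
Converting: 2.296×10⁷ s ÷ 86400 = 265.7 days.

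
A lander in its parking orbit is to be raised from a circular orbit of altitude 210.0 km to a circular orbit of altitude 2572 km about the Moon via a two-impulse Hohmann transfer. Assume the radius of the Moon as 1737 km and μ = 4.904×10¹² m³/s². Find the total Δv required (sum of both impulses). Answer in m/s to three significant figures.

Δv_total ≈ 501 m/s

r₁ = 1737 + 210.0 = 1947.0 km = 1.9470×10⁶ m.
r₂ = 1737 + 2572 = 4309.0 km = 4.3090×10⁶ m.
Transfer ellipse a_t = (r₁ + r₂)/2 = 3.128×10⁶ m.
At r₁: circular v_c1 = √(μ/r₁) = 1587 m/s; transfer-perilune v_p = √[μ(2/r₁ − 1/a_t)] = 1863 m/s.
Δv₁ = v_p − v_c1 = 275.7 m/s.
At r₂: circular v_c2 = √(μ/r₂) = 1067 m/s; transfer-apolune v_a = √[μ(2/r₂ − 1/a_t)] = 841.7 m/s.
Δv₂ = v_c2 − v_a = 225.1 m/s.
Total Δv = Δv₁ + Δv₂ = 500.8 m/s.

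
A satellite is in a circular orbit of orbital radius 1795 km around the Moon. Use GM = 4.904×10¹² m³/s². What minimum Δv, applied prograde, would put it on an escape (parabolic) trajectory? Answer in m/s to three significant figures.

Δv ≈ 685 m/s

r = 1795 km = 1.795×10⁶ m.
Circular speed v_c = √(μ/r) = 1653 m/s.
Escape speed v_esc = √(2μ/r) = √2 × v_c = 2338 m/s.
Δv = v_esc − v_c = 684.6 m/s.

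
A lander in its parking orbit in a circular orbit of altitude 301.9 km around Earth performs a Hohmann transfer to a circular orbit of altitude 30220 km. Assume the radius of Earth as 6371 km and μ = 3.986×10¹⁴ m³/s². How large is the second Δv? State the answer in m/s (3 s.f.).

Δv ≈ 1470 m/s

r₁ = 6371 + 301.9 = 6672.9 km = 6.6729×10⁶ m.
r₂ = 6371 + 30220 = 36591 km = 3.6591×10⁷ m.
Transfer ellipse a_t = (r₁ + r₂)/2 = 2.163×10⁷ m.
At r₁: circular v_c1 = √(μ/r₁) = 7729 m/s; transfer-perigee v_p = √[μ(2/r₁ − 1/a_t)] = 10050 m/s.
At r₂: circular v_c2 = √(μ/r₂) = 3301 m/s; transfer-apogee v_a = √[μ(2/r₂ − 1/a_t)] = 1833 m/s.
Δv₂ = v_c2 − v_a = 1467 m/s.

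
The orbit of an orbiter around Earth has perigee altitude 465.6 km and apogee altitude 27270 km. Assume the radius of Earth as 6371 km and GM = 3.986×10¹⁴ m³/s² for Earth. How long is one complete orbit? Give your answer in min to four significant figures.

r_p = 6371 + 465.6 = 6836.6 km = 6.8366×10⁶ m.
r_a = 6371 + 27270 = 33641 km = 3.3641×10⁷ m.
Semi-major axis a = (r_p + r_a)/2 = (6836.6 + 33641)/2 = 20239 km = 2.024×10⁷ m.
By Kepler's third law T = 2π√(a³/μ) = 2π × 4.560×10³ = 2.865×10⁴ s.
= 477.6 min.

T ≈ 477.6 min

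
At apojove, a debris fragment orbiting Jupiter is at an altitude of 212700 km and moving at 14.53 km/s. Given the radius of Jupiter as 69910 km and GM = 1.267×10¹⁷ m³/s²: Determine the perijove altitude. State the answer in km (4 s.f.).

perijove altitude ≈ 17130 km

r_a = 69910 + 212700 = 2.8261×10⁵ km = 2.826×10⁸ m.
Specific energy ε = v²/2 − μ/r = -3.428×10⁸ J/kg, so a = −μ/(2ε) = 1.848×10⁸ m.
The apsides satisfy r_p + r_a = 2a, so the perijove radius is 2a − r_a = 8.704×10⁷ m = 87036 km.
Perijove altitude = 87036 − 69910 = 17126 km.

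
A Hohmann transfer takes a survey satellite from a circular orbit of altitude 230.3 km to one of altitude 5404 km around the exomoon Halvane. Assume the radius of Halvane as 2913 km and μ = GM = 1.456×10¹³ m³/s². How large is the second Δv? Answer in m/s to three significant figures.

Δv ≈ 343 m/s

r₁ = 2913 + 230.3 = 3143.3 km = 3.1433×10⁶ m.
r₂ = 2913 + 5404 = 8317.0 km = 8.3170×10⁶ m.
Transfer ellipse a_t = (r₁ + r₂)/2 = 5.730×10⁶ m.
At r₁: circular v_c1 = √(μ/r₁) = 2152 m/s; transfer-periapsis v_p = √[μ(2/r₁ − 1/a_t)] = 2593 m/s.
At r₂: circular v_c2 = √(μ/r₂) = 1323 m/s; transfer-apoapsis v_a = √[μ(2/r₂ − 1/a_t)] = 980.0 m/s.
Δv₂ = v_c2 − v_a = 343.2 m/s.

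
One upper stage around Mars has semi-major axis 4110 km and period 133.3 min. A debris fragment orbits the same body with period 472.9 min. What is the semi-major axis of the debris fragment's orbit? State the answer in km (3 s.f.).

Kepler's third law: a³ ∝ T², so a₂ = a₁ (T₂/T₁)^(2/3).
T₂/T₁ = 3.548, (T₂/T₁)^(2/3) = 2.326.
a₂ = 4110 × 2.326 = 9560 km.

a₂ ≈ 9560 km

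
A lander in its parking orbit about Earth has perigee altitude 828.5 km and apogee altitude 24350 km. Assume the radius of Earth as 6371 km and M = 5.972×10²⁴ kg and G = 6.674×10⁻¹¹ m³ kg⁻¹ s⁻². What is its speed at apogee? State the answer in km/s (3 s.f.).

μ = GM = 6.674×10⁻¹¹ × 5.972×10²⁴ = 3.986×10¹⁴ m³/s².
r_p = 6371 + 828.5 = 7199.5 km = 7.1995×10⁶ m.
r_a = 6371 + 24350 = 30721 km = 3.0721×10⁷ m.
Semi-major axis a = (r_p + r_a)/2 = 18960 km = 1.896×10⁷ m.
Vis-viva: v² = μ(2/r − 1/a) = 3.986×10¹⁴ × (6.510×10⁻⁸ − 5.274×10⁻⁸) = 4.926×10⁶ m²/s².
v = 2220 m/s = 2.220 km/s.

v ≈ 2.22 km/s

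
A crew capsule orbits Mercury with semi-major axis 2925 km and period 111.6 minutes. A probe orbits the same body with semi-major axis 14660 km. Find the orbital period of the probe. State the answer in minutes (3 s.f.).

T₂ ≈ 1250 minutes

Kepler's third law: T² ∝ a³, so T₂ = T₁ (a₂/a₁)^(3/2).
a₂/a₁ = 5.012, (a₂/a₁)^(3/2) = 11.22.
T₂ = 111.6 × 11.22 = 1252 minutes.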